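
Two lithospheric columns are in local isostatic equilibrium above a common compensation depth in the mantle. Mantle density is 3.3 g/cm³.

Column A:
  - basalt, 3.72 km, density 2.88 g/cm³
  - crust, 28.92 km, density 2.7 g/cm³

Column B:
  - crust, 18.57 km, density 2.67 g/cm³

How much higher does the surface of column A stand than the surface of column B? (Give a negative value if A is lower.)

For any compensation level in the mantle, the mantle terms cancel and isostasy reduces to e = (Σt_A − Σt_B) − (Σ(ρt)_A − Σ(ρt)_B) / ρ_m.
Σt_A = 32.64 km; Σt_B = 18.57 km; Σ(ρt)_A = 88.7976; Σ(ρt)_B = 49.5819 (in km·g/cm³).
e = (32.64 − 18.57) − (88.7976 − 49.5819) / 3.3 = 2.19 km.

2.19 km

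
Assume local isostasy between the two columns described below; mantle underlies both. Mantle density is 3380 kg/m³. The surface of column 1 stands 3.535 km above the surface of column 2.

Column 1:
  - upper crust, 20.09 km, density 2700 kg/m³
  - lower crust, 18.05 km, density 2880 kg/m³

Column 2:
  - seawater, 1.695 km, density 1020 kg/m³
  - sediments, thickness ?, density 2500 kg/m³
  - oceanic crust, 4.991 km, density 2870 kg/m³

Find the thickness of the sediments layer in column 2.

4.76 km

Take the compensation level at the base of the deeper column (depth z_c below the surface of column 1) and equate Σ ρ_i t_i down to z_c; mantle fills any gap and the z_c terms cancel.
Column 1: 20.09×2700 + 18.05×2880 + (z_c − 38.14)×3380
Column 2: 3.535×0 + 1.695×1020 + x×2500 + 4.991×2870 + (z_c − 3.535 − 6.686 − x)×3380
The z_c×3380 term appears on both sides and cancels. Collect the known terms of each column as K = Σ(ρt)_known − 3380 × (depth of known layers): K_1 = 106227 − 3380×38.14 = −22686.2; K_2 = 16053.07 − 3380×(3.535 + 6.686) = −18493.91.
Balance: K_1 = K_2 − x×(3380 − 2500), so x = (K_2 − K_1)/(3380 − 2500) = 4192.29/880 = 4.76 km.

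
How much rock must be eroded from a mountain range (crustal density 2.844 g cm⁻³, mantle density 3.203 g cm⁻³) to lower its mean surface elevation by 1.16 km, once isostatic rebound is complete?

Net drop Δ = e − u = e − e ρ_c/ρ_m = e (ρ_m − ρ_c)/ρ_m.
e = Δ ρ_m/(ρ_m − ρ_c) = 1.16 km × 3.203/0.359 = 10.3 km.

10.3 km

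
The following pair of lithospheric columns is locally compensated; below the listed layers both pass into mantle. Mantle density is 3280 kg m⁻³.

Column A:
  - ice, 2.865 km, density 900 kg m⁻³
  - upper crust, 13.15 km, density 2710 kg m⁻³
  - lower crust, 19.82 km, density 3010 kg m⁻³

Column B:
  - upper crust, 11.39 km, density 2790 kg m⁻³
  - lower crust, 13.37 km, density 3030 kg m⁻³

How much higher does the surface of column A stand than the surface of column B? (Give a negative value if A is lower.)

For any compensation level in the mantle, the mantle terms cancel and isostasy reduces to e = (Σt_A − Σt_B) − (Σ(ρt)_A − Σ(ρt)_B) / ρ_m.
Σt_A = 35.835 km; Σt_B = 24.76 km; Σ(ρt)_A = 97873.2; Σ(ρt)_B = 72289.2 (in km·kg m⁻³).
e = (35.835 − 24.76) − (97873.2 − 72289.2) / 3280 = 3.27 km.

3.27 km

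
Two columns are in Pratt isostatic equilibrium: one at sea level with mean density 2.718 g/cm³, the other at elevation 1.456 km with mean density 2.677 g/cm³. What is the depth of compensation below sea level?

ρ_ref D = ρ (D + h) → D (ρ_ref − ρ) = ρ h.
D = ρ h/(ρ_ref − ρ) = 2.677 × 1.456 km/(2.718 − 2.677) = 95.1 km.

95.1 km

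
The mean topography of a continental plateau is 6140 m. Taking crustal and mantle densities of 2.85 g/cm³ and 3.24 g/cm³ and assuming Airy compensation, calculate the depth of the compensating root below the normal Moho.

44900 m

By Archimedes' principle applied to the lithosphere: the weight of the topography is balanced by the buoyancy of the root, ρ_c h = (ρ_m − ρ_c) r.
r = h · ρ_c / (ρ_m − ρ_c) = 6140 m × 2.85 / (3.24 − 2.85) = 44900 m.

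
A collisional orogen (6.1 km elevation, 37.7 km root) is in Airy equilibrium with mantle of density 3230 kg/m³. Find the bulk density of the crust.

ρ_c h = (ρ_m − ρ_c) r → ρ_c (h + r) = ρ_m r → ρ_c = ρ_m r / (h + r).
ρ_c = 3230 × 37.7 km / (6.1 km + 37.7 km) = 2780 kg/m³.

2780 kg/m³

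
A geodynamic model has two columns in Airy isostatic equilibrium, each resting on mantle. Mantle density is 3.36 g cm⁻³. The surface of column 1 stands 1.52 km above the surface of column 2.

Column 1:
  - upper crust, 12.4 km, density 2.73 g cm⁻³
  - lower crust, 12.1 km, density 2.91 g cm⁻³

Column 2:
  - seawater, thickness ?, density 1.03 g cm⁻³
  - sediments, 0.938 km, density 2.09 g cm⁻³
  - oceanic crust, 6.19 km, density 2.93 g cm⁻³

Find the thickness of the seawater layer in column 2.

Take the compensation level at the base of the deeper column (depth z_c below the surface of column 1) and equate Σ ρ_i t_i down to z_c; mantle fills any gap and the z_c terms cancel.
Column 1: 12.4×2.73 + 12.1×2.91 + (z_c − 24.5)×3.36
Column 2: 1.52×0 + x×1.03 + 0.938×2.09 + 6.19×2.93 + (z_c − 1.52 − 7.128 − x)×3.36
The z_c×3.36 term appears on both sides and cancels. Collect the known terms of each column as K = Σ(ρt)_known − 3.36 × (depth of known layers): K_1 = 69.063 − 3.36×24.5 = −13.257; K_2 = 20.09712 − 3.36×(1.52 + 7.128) = −8.96016.
Balance: K_1 = K_2 − x×(3.36 − 1.03), so x = (K_2 − K_1)/(3.36 − 1.03) = 4.29684/2.33 = 1.84 km.

1.84 km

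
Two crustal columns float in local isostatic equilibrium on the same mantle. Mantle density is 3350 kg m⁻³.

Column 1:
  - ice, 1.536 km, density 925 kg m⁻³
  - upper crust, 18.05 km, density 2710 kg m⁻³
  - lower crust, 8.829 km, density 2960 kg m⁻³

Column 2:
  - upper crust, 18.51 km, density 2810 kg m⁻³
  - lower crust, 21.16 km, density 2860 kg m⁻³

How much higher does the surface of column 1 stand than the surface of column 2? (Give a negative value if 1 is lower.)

For any compensation level in the mantle, the mantle terms cancel and isostasy reduces to e = (Σt_1 − Σt_2) − (Σ(ρt)_1 − Σ(ρt)_2) / ρ_m.
Σt_1 = 28.415 km; Σt_2 = 39.67 km; Σ(ρt)_1 = 76470.14; Σ(ρt)_2 = 112530.7 (in km·kg m⁻³).
e = (28.415 − 39.67) − (76470.14 − 112530.7) / 3350 = −0.491 km.

−0.491 km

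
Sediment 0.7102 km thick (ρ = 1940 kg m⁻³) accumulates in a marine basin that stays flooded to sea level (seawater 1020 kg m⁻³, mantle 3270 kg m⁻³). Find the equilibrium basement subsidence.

Submarine loading: the sediment displaces seawater, and the subsidence is in turn flooded, so s (ρ_m − ρ_w) = t (ρ_sed − ρ_w).
s = 0.7102 km × (1940 − 1020) / (3270 − 1020) = 0.29 km.

0.29 km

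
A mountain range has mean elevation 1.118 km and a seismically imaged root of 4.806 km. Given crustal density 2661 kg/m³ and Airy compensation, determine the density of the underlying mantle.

3280 kg/m³

Airy balance: ρ_c h = (ρ_m − ρ_c) r → ρ_m = ρ_c (1 + h/r).
ρ_m = 2661 × (1 + 1.118 km/4.806 km) = 3280 kg/m³.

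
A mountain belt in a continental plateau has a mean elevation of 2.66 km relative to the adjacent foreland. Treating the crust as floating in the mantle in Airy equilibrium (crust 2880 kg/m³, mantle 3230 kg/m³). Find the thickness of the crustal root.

21.9 km

For local isostatic compensation: the weight of the topography is balanced by the buoyancy of the root, ρ_c h = (ρ_m − ρ_c) r.
r = h · ρ_c / (ρ_m − ρ_c) = 2.66 km × 2880 / (3230 − 2880) = 21.9 km.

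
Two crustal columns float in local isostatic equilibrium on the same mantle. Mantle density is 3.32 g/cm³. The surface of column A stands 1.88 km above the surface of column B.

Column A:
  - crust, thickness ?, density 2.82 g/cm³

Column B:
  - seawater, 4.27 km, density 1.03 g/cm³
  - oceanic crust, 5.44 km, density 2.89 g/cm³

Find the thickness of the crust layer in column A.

36.7 km

Take the compensation level at the base of the deeper column (depth z_c below the surface of column A) and equate Σ ρ_i t_i down to z_c; mantle fills any gap and the z_c terms cancel.
Column A: x×2.82 + (z_c − 0 − x)×3.32
Column B: 1.88×0 + 4.27×1.03 + 5.44×2.89 + (z_c − 1.88 − 9.71)×3.32
The z_c×3.32 term appears on both sides and cancels. Collect the known terms of each column as K = Σ(ρt)_known − 3.32 × (depth of known layers): K_A = 0 − 3.32×0 = 0; K_B = 20.1197 − 3.32×(1.88 + 9.71) = −18.3591.
Balance: K_A − x×(3.32 − 2.82) = K_B, so x = (K_A − K_B)/(3.32 − 2.82) = 18.3591/0.5 = 36.7 km.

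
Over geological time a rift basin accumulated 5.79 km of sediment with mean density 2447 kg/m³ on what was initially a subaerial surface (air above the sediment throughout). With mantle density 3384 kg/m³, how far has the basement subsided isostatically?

Subaerial load: s = t ρ_sed / ρ_m = 5.79 km × 2447/3384 = 4.19 km.

4.19 km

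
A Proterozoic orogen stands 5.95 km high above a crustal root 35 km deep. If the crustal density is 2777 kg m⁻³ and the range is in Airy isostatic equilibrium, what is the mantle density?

Airy balance: ρ_c h = (ρ_m − ρ_c) r → ρ_m = ρ_c (1 + h/r).
ρ_m = 2777 × (1 + 5.95 km/35 km) = 3250 kg m⁻³.

3250 kg m⁻³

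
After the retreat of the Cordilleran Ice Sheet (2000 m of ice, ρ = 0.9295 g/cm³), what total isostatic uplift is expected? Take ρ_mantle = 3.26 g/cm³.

Removing the load lets mantle flow back in; uplift u satisfies ρ_ice t = ρ_m u.
u = t ρ_ice/ρ_m = 2000 m × 0.9295/3.26 = 570 m.

570 m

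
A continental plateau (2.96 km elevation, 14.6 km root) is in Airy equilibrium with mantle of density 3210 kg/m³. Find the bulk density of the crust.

ρ_c h = (ρ_m − ρ_c) r → ρ_c (h + r) = ρ_m r → ρ_c = ρ_m r / (h + r).
ρ_c = 3210 × 14.6 km / (2.96 km + 14.6 km) = 2670 kg/m³.

2670 kg/m³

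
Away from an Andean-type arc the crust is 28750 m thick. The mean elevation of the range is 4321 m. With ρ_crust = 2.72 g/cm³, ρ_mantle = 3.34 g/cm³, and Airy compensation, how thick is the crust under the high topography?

52000 m

Root depth r = h ρ_c / (ρ_m − ρ_c) = 4321 m × 2.72 / 0.62 = 18960 m.
Total thickness = T + h + r = 28750 m + 4321 m + 18960 m = 52000 m.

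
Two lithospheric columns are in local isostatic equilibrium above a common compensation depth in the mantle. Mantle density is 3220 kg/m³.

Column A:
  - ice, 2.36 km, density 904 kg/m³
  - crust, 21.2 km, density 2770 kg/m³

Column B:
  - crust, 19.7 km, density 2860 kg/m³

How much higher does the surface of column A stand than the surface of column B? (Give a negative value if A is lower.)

2.46 km

For any compensation level in the mantle, the mantle terms cancel and isostasy reduces to e = (Σt_A − Σt_B) − (Σ(ρt)_A − Σ(ρt)_B) / ρ_m.
Σt_A = 23.56 km; Σt_B = 19.7 km; Σ(ρt)_A = 60857.44; Σ(ρt)_B = 56342 (in km·kg/m³).
e = (23.56 − 19.7) − (60857.44 − 56342) / 3220 = 2.46 km.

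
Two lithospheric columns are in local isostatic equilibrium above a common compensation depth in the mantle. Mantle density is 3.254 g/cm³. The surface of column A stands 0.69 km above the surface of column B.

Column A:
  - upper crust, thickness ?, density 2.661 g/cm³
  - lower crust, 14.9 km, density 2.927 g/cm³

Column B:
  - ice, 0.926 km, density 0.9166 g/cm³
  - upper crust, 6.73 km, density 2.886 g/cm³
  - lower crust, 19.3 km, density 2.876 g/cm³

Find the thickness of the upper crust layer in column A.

15.7 km

Take the compensation level at the base of the deeper column (depth z_c below the surface of column A) and equate Σ ρ_i t_i down to z_c; mantle fills any gap and the z_c terms cancel.
Column A: x×2.661 + 14.9×2.927 + (z_c − 14.9 − x)×3.254
Column B: 0.69×0 + 0.926×0.9166 + 6.73×2.886 + 19.3×2.876 + (z_c − 0.69 − 26.956)×3.254
The z_c×3.254 term appears on both sides and cancels. Collect the known terms of each column as K = Σ(ρt)_known − 3.254 × (depth of known layers): K_A = 43.6123 − 3.254×14.9 = −4.8723; K_B = 75.7783516 − 3.254×(0.69 + 26.956) = −14.1817324.
Balance: K_A − x×(3.254 − 2.661) = K_B, so x = (K_A − K_B)/(3.254 − 2.661) = 9.30943/0.593 = 15.7 km.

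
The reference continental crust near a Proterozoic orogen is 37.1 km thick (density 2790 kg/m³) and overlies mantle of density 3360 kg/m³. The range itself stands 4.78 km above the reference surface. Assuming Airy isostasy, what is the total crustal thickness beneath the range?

Root depth r = h ρ_c / (ρ_m − ρ_c) = 4.78 km × 2790 / 570 = 23.4 km.
Total thickness = T + h + r = 37.1 km + 4.78 km + 23.4 km = 65.3 km.

65.3 km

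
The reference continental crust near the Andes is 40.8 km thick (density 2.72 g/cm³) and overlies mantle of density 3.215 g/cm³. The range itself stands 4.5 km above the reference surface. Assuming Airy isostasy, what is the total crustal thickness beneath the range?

Root depth r = h ρ_c / (ρ_m − ρ_c) = 4.5 km × 2.72 / 0.495 = 24.73 km.
Total thickness = T + h + r = 40.8 km + 4.5 km + 24.73 km = 70 km.

70 km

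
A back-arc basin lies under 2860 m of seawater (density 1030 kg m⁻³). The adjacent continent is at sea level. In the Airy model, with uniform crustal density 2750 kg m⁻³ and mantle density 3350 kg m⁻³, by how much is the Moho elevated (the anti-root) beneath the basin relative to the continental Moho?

By Archimedes' principle applied to the lithosphere: replacing crust with seawater at the top is compensated by replacing crust with mantle at the base: d (ρ_c − ρ_w) = a (ρ_m − ρ_c).
a = d (ρ_c − ρ_w)/(ρ_m − ρ_c) = 2860 m × 1720/600 = 8200 m.

8200 m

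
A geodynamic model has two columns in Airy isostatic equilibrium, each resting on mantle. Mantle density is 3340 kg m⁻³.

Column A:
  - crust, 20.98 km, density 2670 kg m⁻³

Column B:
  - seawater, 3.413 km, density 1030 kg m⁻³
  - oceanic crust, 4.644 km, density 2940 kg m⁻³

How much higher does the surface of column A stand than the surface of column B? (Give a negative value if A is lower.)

For any compensation level in the mantle, the mantle terms cancel and isostasy reduces to e = (Σt_A − Σt_B) − (Σ(ρt)_A − Σ(ρt)_B) / ρ_m.
Σt_A = 20.98 km; Σt_B = 8.057 km; Σ(ρt)_A = 56016.6; Σ(ρt)_B = 17168.75 (in km·kg m⁻³).
e = (20.98 − 8.057) − (56016.6 − 17168.75) / 3340 = 1.29 km.

1.29 km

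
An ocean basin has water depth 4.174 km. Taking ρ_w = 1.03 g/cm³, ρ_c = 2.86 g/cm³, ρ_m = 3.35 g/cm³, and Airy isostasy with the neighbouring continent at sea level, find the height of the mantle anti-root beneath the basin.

Balancing pressure at the compensation depth: replacing crust with seawater at the top is compensated by replacing crust with mantle at the base: d (ρ_c − ρ_w) = a (ρ_m − ρ_c).
a = d (ρ_c − ρ_w)/(ρ_m − ρ_c) = 4.174 km × 1.83/0.49 = 15.6 km.

15.6 km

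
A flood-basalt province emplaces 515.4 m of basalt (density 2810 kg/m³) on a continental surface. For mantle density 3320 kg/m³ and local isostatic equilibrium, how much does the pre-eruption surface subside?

436 m

Subaerial loading: s = t ρ_load / ρ_m.
s = 515.4 m × 2810/3320 = 436 m.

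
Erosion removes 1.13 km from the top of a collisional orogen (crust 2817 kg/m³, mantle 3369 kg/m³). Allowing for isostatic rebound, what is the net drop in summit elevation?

0.185 km

Rebound u = e ρ_c/ρ_m = 1.13 km × 2817/3369 = 0.9449 km.
Net surface drop = e − u = 1.13 km − 0.9449 km = e (ρ_m − ρ_c)/ρ_m = 0.185 km.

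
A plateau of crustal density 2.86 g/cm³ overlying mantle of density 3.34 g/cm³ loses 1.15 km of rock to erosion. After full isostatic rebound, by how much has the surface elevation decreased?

Rebound u = e ρ_c/ρ_m = 1.15 km × 2.86/3.34 = 0.9847 km.
Net surface drop = e − u = 1.15 km − 0.9847 km = e (ρ_m − ρ_c)/ρ_m = 0.165 km.

0.165 km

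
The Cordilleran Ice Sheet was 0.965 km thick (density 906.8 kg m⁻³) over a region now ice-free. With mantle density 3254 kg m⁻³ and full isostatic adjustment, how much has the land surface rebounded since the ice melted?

0.269 km

Removing the load lets mantle flow back in; uplift u satisfies ρ_ice t = ρ_m u.
u = t ρ_ice/ρ_m = 0.965 km × 906.8/3254 = 0.269 km.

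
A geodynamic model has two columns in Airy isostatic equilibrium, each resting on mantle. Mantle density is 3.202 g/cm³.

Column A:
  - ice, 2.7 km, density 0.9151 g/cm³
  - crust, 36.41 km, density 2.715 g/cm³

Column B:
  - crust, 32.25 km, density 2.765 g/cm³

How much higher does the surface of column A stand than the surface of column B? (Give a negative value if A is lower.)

For any compensation level in the mantle, the mantle terms cancel and isostasy reduces to e = (Σt_A − Σt_B) − (Σ(ρt)_A − Σ(ρt)_B) / ρ_m.
Σt_A = 39.11 km; Σt_B = 32.25 km; Σ(ρt)_A = 101.32392; Σ(ρt)_B = 89.17125 (in km·g/cm³).
e = (39.11 − 32.25) − (101.32392 − 89.17125) / 3.202 = 3.06 km.

3.06 km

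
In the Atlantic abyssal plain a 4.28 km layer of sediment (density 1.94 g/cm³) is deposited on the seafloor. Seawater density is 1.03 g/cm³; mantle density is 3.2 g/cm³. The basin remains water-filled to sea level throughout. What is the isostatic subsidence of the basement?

Submarine loading: the sediment displaces seawater, and the subsidence is in turn flooded, so s (ρ_m − ρ_w) = t (ρ_sed − ρ_w).
s = 4.28 km × (1.94 − 1.03) / (3.2 − 1.03) = 1.79 km.

1.79 km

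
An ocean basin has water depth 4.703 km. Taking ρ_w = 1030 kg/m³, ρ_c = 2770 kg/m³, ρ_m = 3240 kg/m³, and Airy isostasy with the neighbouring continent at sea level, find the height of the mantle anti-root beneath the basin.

Equating mass per unit area of the two columns: replacing crust with seawater at the top is compensated by replacing crust with mantle at the base: d (ρ_c − ρ_w) = a (ρ_m − ρ_c).
a = d (ρ_c − ρ_w)/(ρ_m − ρ_c) = 4.703 km × 1740/470 = 17.4 km.

17.4 km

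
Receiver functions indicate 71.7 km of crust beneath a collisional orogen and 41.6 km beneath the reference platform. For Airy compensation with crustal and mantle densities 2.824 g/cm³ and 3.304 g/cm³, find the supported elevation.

Excess crust Δ = 71.7 km − 41.6 km = 30.1 km, split between elevation h and root r with h + r = Δ.
Airy balance ρ_c h = (ρ_m − ρ_c) r gives r = h ρ_c/(ρ_m − ρ_c), so h (1 + ρ_c/(ρ_m − ρ_c)) = Δ, i.e. h = Δ (ρ_m − ρ_c)/ρ_m.
h = 30.1 km × 0.48/3.304 = 4.37 km.

4.37 km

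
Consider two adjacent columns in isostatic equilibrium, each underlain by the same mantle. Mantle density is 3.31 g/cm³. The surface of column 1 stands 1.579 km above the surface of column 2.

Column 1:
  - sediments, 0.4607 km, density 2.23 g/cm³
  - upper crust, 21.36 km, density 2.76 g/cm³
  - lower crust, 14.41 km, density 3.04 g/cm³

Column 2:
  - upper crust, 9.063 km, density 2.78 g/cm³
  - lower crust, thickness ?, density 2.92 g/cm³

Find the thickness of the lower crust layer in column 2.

Take the compensation level at the base of the deeper column (depth z_c below the surface of column 1) and equate Σ ρ_i t_i down to z_c; mantle fills any gap and the z_c terms cancel.
Column 1: 0.4607×2.23 + 21.36×2.76 + 14.41×3.04 + (z_c − 36.2307)×3.31
Column 2: 1.579×0 + 9.063×2.78 + x×2.92 + (z_c − 1.579 − 9.063 − x)×3.31
The z_c×3.31 term appears on both sides and cancels. Collect the known terms of each column as K = Σ(ρt)_known − 3.31 × (depth of known layers): K_1 = 103.787361 − 3.31×36.2307 = −16.136256; K_2 = 25.19514 − 3.31×(1.579 + 9.063) = −10.02988.
Balance: K_1 = K_2 − x×(3.31 − 2.92), so x = (K_2 − K_1)/(3.31 − 2.92) = 6.10638/0.39 = 15.7 km.

15.7 km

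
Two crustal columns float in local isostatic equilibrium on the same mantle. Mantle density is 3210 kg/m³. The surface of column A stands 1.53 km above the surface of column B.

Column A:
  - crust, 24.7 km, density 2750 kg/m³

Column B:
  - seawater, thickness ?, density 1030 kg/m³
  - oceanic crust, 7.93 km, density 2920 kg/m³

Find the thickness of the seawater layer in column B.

Take the compensation level at the base of the deeper column (depth z_c below the surface of column A) and equate Σ ρ_i t_i down to z_c; mantle fills any gap and the z_c terms cancel.
Column A: 24.7×2750 + (z_c − 24.7)×3210
Column B: 1.53×0 + x×1030 + 7.93×2920 + (z_c − 1.53 − 7.93 − x)×3210
The z_c×3210 term appears on both sides and cancels. Collect the known terms of each column as K = Σ(ρt)_known − 3210 × (depth of known layers): K_A = 67925 − 3210×24.7 = −11362; K_B = 23155.6 − 3210×(1.53 + 7.93) = −7211.
Balance: K_A = K_B − x×(3210 − 1030), so x = (K_B − K_A)/(3210 − 1030) = 4151/2180 = 1.9 km.

1.9 km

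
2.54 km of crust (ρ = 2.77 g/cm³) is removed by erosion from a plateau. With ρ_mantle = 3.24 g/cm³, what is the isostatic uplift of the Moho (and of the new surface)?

2.17 km

Unloading: uplift u = e ρ_c/ρ_m = 2.54 km × 2.77/3.24 = 2.17 km.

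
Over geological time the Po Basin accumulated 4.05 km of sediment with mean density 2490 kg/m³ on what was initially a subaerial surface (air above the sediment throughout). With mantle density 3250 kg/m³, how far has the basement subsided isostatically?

3.1 km

Subaerial load: s = t ρ_sed / ρ_m = 4.05 km × 2490/3250 = 3.1 km.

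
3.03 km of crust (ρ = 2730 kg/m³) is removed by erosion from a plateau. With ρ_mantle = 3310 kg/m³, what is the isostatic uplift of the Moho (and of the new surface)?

2.5 km

Unloading: uplift u = e ρ_c/ρ_m = 3.03 km × 2730/3310 = 2.5 km.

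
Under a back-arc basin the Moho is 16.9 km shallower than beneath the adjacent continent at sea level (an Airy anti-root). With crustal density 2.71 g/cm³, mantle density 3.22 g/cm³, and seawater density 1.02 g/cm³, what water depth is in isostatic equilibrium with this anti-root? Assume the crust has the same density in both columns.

5.1 km

Replacing a thickness d of crust by seawater at the top must be balanced by replacing crust with mantle at the base: d (ρ_c − ρ_w) = a (ρ_m − ρ_c).
d = a (ρ_m − ρ_c)/(ρ_c − ρ_w) = 16.9 km × 0.51/1.69 = 5.1 km.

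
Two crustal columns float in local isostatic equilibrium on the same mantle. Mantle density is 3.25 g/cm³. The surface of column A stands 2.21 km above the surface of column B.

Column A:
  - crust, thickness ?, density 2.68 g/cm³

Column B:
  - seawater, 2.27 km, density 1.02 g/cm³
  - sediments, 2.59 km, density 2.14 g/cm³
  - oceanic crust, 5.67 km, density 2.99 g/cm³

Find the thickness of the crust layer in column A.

29.1 km

Take the compensation level at the base of the deeper column (depth z_c below the surface of column A) and equate Σ ρ_i t_i down to z_c; mantle fills any gap and the z_c terms cancel.
Column A: x×2.68 + (z_c − 0 − x)×3.25
Column B: 2.21×0 + 2.27×1.02 + 2.59×2.14 + 5.67×2.99 + (z_c − 2.21 − 10.53)×3.25
The z_c×3.25 term appears on both sides and cancels. Collect the known terms of each column as K = Σ(ρt)_known − 3.25 × (depth of known layers): K_A = 0 − 3.25×0 = 0; K_B = 24.8113 − 3.25×(2.21 + 10.53) = −16.5937.
Balance: K_A − x×(3.25 − 2.68) = K_B, so x = (K_A − K_B)/(3.25 − 2.68) = 16.5937/0.57 = 29.1 km.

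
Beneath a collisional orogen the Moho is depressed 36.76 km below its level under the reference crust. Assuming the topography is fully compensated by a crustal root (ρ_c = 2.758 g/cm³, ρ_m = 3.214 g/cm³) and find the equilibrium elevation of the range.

6.08 km

Balancing pressure at the compensation depth: ρ_c h = (ρ_m − ρ_c) r.
h = r (ρ_m − ρ_c) / ρ_c = 36.76 km × (3.214 − 2.758) / 2.758 = 6.08 km.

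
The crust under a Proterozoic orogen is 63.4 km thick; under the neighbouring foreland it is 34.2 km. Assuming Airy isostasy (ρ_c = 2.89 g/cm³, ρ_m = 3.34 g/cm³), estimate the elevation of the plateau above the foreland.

Excess crust Δ = 63.4 km − 34.2 km = 29.2 km, split between elevation h and root r with h + r = Δ.
Airy balance ρ_c h = (ρ_m − ρ_c) r gives r = h ρ_c/(ρ_m − ρ_c), so h (1 + ρ_c/(ρ_m − ρ_c)) = Δ, i.e. h = Δ (ρ_m − ρ_c)/ρ_m.
h = 29.2 km × 0.45/3.34 = 3.93 km.

3.93 km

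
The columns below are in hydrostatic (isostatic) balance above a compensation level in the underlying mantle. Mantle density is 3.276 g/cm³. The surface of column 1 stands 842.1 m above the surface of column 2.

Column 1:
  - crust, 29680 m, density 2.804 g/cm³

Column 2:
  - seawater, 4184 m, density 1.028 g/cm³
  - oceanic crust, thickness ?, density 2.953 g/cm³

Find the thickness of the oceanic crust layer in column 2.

5710 m

Take the compensation level at the base of the deeper column (depth z_c below the surface of column 1) and equate Σ ρ_i t_i down to z_c; mantle fills any gap and the z_c terms cancel.
Column 1: 29680×2.804 + (z_c − 29680)×3.276
Column 2: 842.1×0 + 4184×1.028 + x×2.953 + (z_c − 842.1 − 4184 − x)×3.276
The z_c×3.276 term appears on both sides and cancels. Collect the known terms of each column as K = Σ(ρt)_known − 3.276 × (depth of known layers): K_1 = 83222.72 − 3.276×29680 = −14008.96; K_2 = 4301.152 − 3.276×(842.1 + 4184) = −12164.3516.
Balance: K_1 = K_2 − x×(3.276 − 2.953), so x = (K_2 − K_1)/(3.276 − 2.953) = 1844.61/0.323 = 5710 m.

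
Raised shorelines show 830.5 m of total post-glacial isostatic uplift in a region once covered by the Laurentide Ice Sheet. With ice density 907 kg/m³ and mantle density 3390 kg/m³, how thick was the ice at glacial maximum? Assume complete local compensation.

u = t ρ_ice/ρ_m → t = u ρ_m/ρ_ice = 830.5 m × 3390/907 = 3100 m.

3100 m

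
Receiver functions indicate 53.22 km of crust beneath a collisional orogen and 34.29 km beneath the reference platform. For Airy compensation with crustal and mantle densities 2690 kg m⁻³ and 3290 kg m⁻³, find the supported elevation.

Excess crust Δ = 53.22 km − 34.29 km = 18.93 km, split between elevation h and root r with h + r = Δ.
Airy balance ρ_c h = (ρ_m − ρ_c) r gives r = h ρ_c/(ρ_m − ρ_c), so h (1 + ρ_c/(ρ_m − ρ_c)) = Δ, i.e. h = Δ (ρ_m − ρ_c)/ρ_m.
h = 18.93 km × 600/3290 = 3.45 km.

3.45 km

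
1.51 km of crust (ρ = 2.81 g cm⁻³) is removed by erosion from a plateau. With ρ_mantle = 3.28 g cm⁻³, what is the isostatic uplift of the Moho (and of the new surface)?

1.29 km

Unloading: uplift u = e ρ_c/ρ_m = 1.51 km × 2.81/3.28 = 1.29 km.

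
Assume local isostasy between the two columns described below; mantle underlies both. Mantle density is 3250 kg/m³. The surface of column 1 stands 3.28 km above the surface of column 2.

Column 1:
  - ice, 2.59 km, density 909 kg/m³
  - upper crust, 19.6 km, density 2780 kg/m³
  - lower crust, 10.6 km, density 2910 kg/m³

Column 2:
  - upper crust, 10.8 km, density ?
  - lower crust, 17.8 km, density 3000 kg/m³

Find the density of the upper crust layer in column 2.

Take the compensation level at the base of the deeper column (depth z_c below the surface of column 1) and equate Σ ρ_i t_i down to z_c; mantle fills any gap and the z_c terms cancel.
Column 1: 2.59×909 + 19.6×2780 + 10.6×2910 + (z_c − 32.79)×3250
Column 2: 3.28×0 + 10.8×ρ + 17.8×3000 + (z_c − 3.28 − 28.6)×3250
The z_c×3250 term appears on both sides and cancels. Collect the known terms of each column as K = Σ(ρt)_known − 3250 × (depth of known layers): K_1 = 87688.31 − 3250×32.79 = −18879.19; K_2 = 53400 − 3250×(3.28 + 28.6) = −50210.
Balance: K_1 = K_2 + 10.8×ρ, so ρ = (K_1 − K_2)/10.8 = 31330.8/10.8 = 2900 kg/m³.

2900 kg/m³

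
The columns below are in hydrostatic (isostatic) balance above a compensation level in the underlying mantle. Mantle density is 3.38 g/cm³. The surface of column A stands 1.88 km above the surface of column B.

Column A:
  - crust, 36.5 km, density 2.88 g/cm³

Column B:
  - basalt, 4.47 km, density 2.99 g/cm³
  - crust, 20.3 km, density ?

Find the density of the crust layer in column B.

2.88 g/cm³

Take the compensation level at the base of the deeper column (depth z_c below the surface of column A) and equate Σ ρ_i t_i down to z_c; mantle fills any gap and the z_c terms cancel.
Column A: 36.5×2.88 + (z_c − 36.5)×3.38
Column B: 1.88×0 + 4.47×2.99 + 20.3×ρ + (z_c − 1.88 − 24.77)×3.38
The z_c×3.38 term appears on both sides and cancels. Collect the known terms of each column as K = Σ(ρt)_known − 3.38 × (depth of known layers): K_A = 105.12 − 3.38×36.5 = −18.25; K_B = 13.3653 − 3.38×(1.88 + 24.77) = −76.7117.
Balance: K_A = K_B + 20.3×ρ, so ρ = (K_A − K_B)/20.3 = 58.4617/20.3 = 2.88 g/cm³.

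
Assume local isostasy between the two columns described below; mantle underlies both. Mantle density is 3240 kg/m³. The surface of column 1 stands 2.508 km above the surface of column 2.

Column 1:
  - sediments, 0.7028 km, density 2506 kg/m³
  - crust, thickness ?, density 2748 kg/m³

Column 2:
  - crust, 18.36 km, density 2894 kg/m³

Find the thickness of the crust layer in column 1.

Take the compensation level at the base of the deeper column (depth z_c below the surface of column 1) and equate Σ ρ_i t_i down to z_c; mantle fills any gap and the z_c terms cancel.
Column 1: 0.7028×2506 + x×2748 + (z_c − 0.7028 − x)×3240
Column 2: 2.508×0 + 18.36×2894 + (z_c − 2.508 − 18.36)×3240
The z_c×3240 term appears on both sides and cancels. Collect the known terms of each column as K = Σ(ρt)_known − 3240 × (depth of known layers): K_1 = 1761.2168 − 3240×0.7028 = −515.8552; K_2 = 53133.84 − 3240×(2.508 + 18.36) = −14478.48.
Balance: K_1 − x×(3240 − 2748) = K_2, so x = (K_1 − K_2)/(3240 − 2748) = 13962.6/492 = 28.4 km.

28.4 km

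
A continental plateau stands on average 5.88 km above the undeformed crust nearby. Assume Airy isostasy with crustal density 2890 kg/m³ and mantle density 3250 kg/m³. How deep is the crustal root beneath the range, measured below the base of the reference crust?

Balancing pressure at the compensation depth: the weight of the topography is balanced by the buoyancy of the root, ρ_c h = (ρ_m − ρ_c) r.
r = h · ρ_c / (ρ_m − ρ_c) = 5.88 km × 2890 / (3250 − 2890) = 47.2 km.

47.2 km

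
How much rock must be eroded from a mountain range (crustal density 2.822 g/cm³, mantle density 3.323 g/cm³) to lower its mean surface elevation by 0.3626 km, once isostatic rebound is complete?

Net drop Δ = e − u = e − e ρ_c/ρ_m = e (ρ_m − ρ_c)/ρ_m.
e = Δ ρ_m/(ρ_m − ρ_c) = 0.3626 km × 3.323/0.501 = 2.41 km.

2.41 km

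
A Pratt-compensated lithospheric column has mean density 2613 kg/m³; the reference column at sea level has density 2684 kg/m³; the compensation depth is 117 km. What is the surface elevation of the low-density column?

3.18 km

ρ_ref D = ρ (D + h) → h = D (ρ_ref − ρ)/ρ.
h = 117 km × (2684 − 2613)/2613 = 3.18 km.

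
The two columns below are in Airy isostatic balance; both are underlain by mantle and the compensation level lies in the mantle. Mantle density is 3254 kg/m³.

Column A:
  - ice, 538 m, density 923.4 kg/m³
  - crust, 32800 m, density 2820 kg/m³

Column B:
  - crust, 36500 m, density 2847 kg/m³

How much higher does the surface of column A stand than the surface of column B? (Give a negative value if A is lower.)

195 m

For any compensation level in the mantle, the mantle terms cancel and isostasy reduces to e = (Σt_A − Σt_B) − (Σ(ρt)_A − Σ(ρt)_B) / ρ_m.
Σt_A = 33338 m; Σt_B = 36500 m; Σ(ρt)_A = 92992789.2; Σ(ρt)_B = 103915500 (in m·kg/m³).
e = (33338 − 36500) − (92992789.2 − 103915500) / 3254 = 195 m.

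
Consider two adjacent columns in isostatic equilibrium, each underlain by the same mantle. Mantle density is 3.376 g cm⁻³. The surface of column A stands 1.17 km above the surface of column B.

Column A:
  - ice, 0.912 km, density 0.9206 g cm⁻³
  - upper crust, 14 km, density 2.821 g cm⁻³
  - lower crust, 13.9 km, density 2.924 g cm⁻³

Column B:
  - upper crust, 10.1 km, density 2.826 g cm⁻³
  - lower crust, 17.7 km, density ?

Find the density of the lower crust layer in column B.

Take the compensation level at the base of the deeper column (depth z_c below the surface of column A) and equate Σ ρ_i t_i down to z_c; mantle fills any gap and the z_c terms cancel.
Column A: 0.912×0.9206 + 14×2.821 + 13.9×2.924 + (z_c − 28.812)×3.376
Column B: 1.17×0 + 10.1×2.826 + 17.7×ρ + (z_c − 1.17 − 27.8)×3.376
The z_c×3.376 term appears on both sides and cancels. Collect the known terms of each column as K = Σ(ρt)_known − 3.376 × (depth of known layers): K_A = 80.9771872 − 3.376×28.812 = −16.2921248; K_B = 28.5426 − 3.376×(1.17 + 27.8) = −69.26012.
Balance: K_A = K_B + 17.7×ρ, so ρ = (K_A − K_B)/17.7 = 52.968/17.7 = 2.99 g cm⁻³.

2.99 g cm⁻³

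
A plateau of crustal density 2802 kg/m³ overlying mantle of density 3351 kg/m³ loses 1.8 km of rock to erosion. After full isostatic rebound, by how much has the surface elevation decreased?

Rebound u = e ρ_c/ρ_m = 1.8 km × 2802/3351 = 1.505 km.
Net surface drop = e − u = 1.8 km − 1.505 km = e (ρ_m − ρ_c)/ρ_m = 0.295 km.

0.295 km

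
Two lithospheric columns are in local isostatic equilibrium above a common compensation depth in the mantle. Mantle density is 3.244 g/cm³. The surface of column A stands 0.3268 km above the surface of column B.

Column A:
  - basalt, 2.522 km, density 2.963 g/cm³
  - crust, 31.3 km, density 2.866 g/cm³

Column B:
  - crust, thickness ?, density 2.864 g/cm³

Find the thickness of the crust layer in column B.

30.2 km

Take the compensation level at the base of the deeper column (depth z_c below the surface of column A) and equate Σ ρ_i t_i down to z_c; mantle fills any gap and the z_c terms cancel.
Column A: 2.522×2.963 + 31.3×2.866 + (z_c − 33.822)×3.244
Column B: 0.3268×0 + x×2.864 + (z_c − 0.3268 − 0 − x)×3.244
The z_c×3.244 term appears on both sides and cancels. Collect the known terms of each column as K = Σ(ρt)_known − 3.244 × (depth of known layers): K_A = 97.178486 − 3.244×33.822 = −12.540082; K_B = 0 − 3.244×(0.3268 + 0) = −1.0601392.
Balance: K_A = K_B − x×(3.244 − 2.864), so x = (K_B − K_A)/(3.244 − 2.864) = 11.4799/0.38 = 30.2 km.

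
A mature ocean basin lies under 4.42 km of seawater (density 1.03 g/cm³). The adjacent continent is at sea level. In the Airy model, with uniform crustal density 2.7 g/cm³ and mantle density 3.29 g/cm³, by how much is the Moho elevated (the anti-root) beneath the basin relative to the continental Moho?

12.5 km

Balancing pressure at the compensation depth: replacing crust with seawater at the top is compensated by replacing crust with mantle at the base: d (ρ_c − ρ_w) = a (ρ_m − ρ_c).
a = d (ρ_c − ρ_w)/(ρ_m − ρ_c) = 4.42 km × 1.67/0.59 = 12.5 km.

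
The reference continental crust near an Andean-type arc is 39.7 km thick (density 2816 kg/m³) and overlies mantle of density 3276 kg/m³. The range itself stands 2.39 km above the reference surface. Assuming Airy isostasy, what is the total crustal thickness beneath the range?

56.7 km

Root depth r = h ρ_c / (ρ_m − ρ_c) = 2.39 km × 2816 / 460 = 14.63 km.
Total thickness = T + h + r = 39.7 km + 2.39 km + 14.63 km = 56.7 km.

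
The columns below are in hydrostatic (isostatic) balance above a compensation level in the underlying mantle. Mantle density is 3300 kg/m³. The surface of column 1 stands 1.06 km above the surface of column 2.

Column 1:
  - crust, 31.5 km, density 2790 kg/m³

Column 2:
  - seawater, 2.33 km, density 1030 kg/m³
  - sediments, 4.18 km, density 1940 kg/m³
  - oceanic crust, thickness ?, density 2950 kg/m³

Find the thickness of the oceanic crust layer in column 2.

4.55 km

Take the compensation level at the base of the deeper column (depth z_c below the surface of column 1) and equate Σ ρ_i t_i down to z_c; mantle fills any gap and the z_c terms cancel.
Column 1: 31.5×2790 + (z_c − 31.5)×3300
Column 2: 1.06×0 + 2.33×1030 + 4.18×1940 + x×2950 + (z_c − 1.06 − 6.51 − x)×3300
The z_c×3300 term appears on both sides and cancels. Collect the known terms of each column as K = Σ(ρt)_known − 3300 × (depth of known layers): K_1 = 87885 − 3300×31.5 = −16065; K_2 = 10509.1 − 3300×(1.06 + 6.51) = −14471.9.
Balance: K_1 = K_2 − x×(3300 − 2950), so x = (K_2 − K_1)/(3300 − 2950) = 1593.1/350 = 4.55 km.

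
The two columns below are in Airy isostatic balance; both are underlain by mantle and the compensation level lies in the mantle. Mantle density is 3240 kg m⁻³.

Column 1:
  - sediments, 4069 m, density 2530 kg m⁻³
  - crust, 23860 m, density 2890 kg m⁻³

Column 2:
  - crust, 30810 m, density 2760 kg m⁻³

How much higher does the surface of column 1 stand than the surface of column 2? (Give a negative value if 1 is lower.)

−1100 m

For any compensation level in the mantle, the mantle terms cancel and isostasy reduces to e = (Σt_1 − Σt_2) − (Σ(ρt)_1 − Σ(ρt)_2) / ρ_m.
Σt_1 = 27929 m; Σt_2 = 30810 m; Σ(ρt)_1 = 79249970; Σ(ρt)_2 = 85035600 (in m·kg m⁻³).
e = (27929 − 30810) − (79249970 − 85035600) / 3240 = −1100 m.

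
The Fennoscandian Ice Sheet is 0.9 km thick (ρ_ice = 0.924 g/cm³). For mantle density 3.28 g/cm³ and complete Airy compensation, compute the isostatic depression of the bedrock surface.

0.254 km

In Airy isostatic equilibrium: the ice load ρ_ice t is balanced by mantle displaced below, ρ_m s.
s = t ρ_ice / ρ_m = 0.9 km × 0.924/3.28 = 0.254 km.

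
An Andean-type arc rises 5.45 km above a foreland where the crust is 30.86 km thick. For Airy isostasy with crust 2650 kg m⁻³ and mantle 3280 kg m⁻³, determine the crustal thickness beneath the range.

Root depth r = h ρ_c / (ρ_m − ρ_c) = 5.45 km × 2650 / 630 = 22.92 km.
Total thickness = T + h + r = 30.86 km + 5.45 km + 22.92 km = 59.2 km.

59.2 km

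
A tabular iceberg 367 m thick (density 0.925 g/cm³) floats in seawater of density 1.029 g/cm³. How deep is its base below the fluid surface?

330 m

Draft d = t ρ_obj/ρ_fluid = 367 m × 0.925/1.029 = 330 m.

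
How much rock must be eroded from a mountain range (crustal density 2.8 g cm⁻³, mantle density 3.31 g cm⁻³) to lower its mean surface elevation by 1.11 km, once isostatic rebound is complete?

7.2 km

Net drop Δ = e − u = e − e ρ_c/ρ_m = e (ρ_m − ρ_c)/ρ_m.
e = Δ ρ_m/(ρ_m − ρ_c) = 1.11 km × 3.31/0.51 = 7.2 km.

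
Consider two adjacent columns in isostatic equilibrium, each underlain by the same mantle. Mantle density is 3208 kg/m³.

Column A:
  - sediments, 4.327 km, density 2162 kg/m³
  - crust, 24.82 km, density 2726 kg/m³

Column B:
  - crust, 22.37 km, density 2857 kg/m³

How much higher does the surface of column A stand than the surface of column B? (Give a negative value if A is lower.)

2.69 km

For any compensation level in the mantle, the mantle terms cancel and isostasy reduces to e = (Σt_A − Σt_B) − (Σ(ρt)_A − Σ(ρt)_B) / ρ_m.
Σt_A = 29.147 km; Σt_B = 22.37 km; Σ(ρt)_A = 77014.294; Σ(ρt)_B = 63911.09 (in km·kg/m³).
e = (29.147 − 22.37) − (77014.294 − 63911.09) / 3208 = 2.69 km.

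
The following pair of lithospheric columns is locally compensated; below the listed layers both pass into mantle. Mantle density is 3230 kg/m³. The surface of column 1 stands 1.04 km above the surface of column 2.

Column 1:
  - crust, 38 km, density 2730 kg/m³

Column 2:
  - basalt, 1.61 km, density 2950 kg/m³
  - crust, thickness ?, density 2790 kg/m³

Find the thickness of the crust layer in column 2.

34.5 km

Take the compensation level at the base of the deeper column (depth z_c below the surface of column 1) and equate Σ ρ_i t_i down to z_c; mantle fills any gap and the z_c terms cancel.
Column 1: 38×2730 + (z_c − 38)×3230
Column 2: 1.04×0 + 1.61×2950 + x×2790 + (z_c − 1.04 − 1.61 − x)×3230
The z_c×3230 term appears on both sides and cancels. Collect the known terms of each column as K = Σ(ρt)_known − 3230 × (depth of known layers): K_1 = 103740 − 3230×38 = −19000; K_2 = 4749.5 − 3230×(1.04 + 1.61) = −3810.
Balance: K_1 = K_2 − x×(3230 − 2790), so x = (K_2 − K_1)/(3230 − 2790) = 15190/440 = 34.5 km.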